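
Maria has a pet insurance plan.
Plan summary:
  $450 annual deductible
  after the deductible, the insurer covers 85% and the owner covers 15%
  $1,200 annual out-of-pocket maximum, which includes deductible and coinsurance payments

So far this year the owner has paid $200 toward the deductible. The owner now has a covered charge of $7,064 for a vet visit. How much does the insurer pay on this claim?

Deductible still to meet: $450 − $200 = $250.
The remaining $6,814 (= $7,064 − $250) moves to coinsurance.
15% of $6,814 = $1,022.10 falls to the owner.
Owner responsibility before any cap: $250 + $1,022.10 = $1,272.10.
That would bring total out-of-pocket to $1,472.10, past the $1,200 cap. The owner is capped at $1,200 − $200 = $1,000 on this claim.
The plan picks up $7,064 − $1,000 = $6,064.

$6,064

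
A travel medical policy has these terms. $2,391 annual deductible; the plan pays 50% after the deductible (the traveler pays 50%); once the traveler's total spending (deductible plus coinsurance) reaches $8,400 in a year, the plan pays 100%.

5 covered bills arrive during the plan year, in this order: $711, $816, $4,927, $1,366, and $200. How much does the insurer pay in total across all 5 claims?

$2,814.50

Claim 1 — $711: fully absorbed by the deductible. Traveler pays $711; OOP now $711. Plan pays $711 − $711 = $0.
Claim 2 — $816: all of it applies to the deductible. Traveler pays $816; OOP now $1,527. Insurer: $816 − $816 = $0.
Claim 3 — $4,927: $864 to deductible, leaving $4,063; traveler's 50% is $2,031.50. Traveler owes $2,895.50 (running OOP $4,422.50). Plan pays $4,927 − $2,895.50 = $2,031.50.
Claim 4 — $1,366: deductible met; 50% of $1,366 = $683. Cost to traveler: $683. OOP to date $5,105.50. Insurer: $1,366 − $683 = $683.
Claim 5 — $200: deductible already satisfied, so traveler's share is 50% × $200 = $100. Cost to traveler: $100. OOP to date $5,205.50. Plan pays $200 − $100 = $100.
Insurer total = bills − traveler's total = $8,020 − $5,205.50 = $2,814.50.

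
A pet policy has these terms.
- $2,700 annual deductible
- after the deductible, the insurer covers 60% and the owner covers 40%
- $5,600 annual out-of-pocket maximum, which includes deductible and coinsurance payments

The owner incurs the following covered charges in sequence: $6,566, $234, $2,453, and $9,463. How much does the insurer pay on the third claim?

Bill 1, $6,566: $2,700 finishes the deductible; $3,866 goes to coinsurance; coinsurance $3,866 × 40% = $1,546.40. Owner owes $4,246.40 (running OOP $4,246.40). Insurer: $6,566 − $4,246.40 = $2,319.60.
Bill 2, $234: deductible met; 40% of $234 = $93.60. Owner pays $93.60; OOP now $4,340. Plan pays $234 − $93.60 = $140.40.
Bill 3, $2,453: 40% coinsurance on $2,453 = $981.20. Owner owes $981.20 (running OOP $5,321.20). Plan pays $2,453 − $981.20 = $1,471.80.

$1,471.80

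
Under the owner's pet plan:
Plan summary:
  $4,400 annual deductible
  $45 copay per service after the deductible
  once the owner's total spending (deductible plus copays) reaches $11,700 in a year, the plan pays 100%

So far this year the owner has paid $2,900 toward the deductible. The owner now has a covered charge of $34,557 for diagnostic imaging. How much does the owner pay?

$2,900 of the $4,400 deductible is already met, leaving $1,500.
The remaining $33,057 (= $34,557 − $1,500) moves to the copay.
Copay on this service: $45.
That puts the owner's cost at $1,500 + $45 = $1,545 before any cap.
Cumulative spending $2,900 + $1,545 = $4,445 stays under the $11,700 maximum.

$1,545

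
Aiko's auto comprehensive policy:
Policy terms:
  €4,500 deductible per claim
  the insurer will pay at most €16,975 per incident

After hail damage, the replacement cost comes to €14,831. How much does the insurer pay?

After the deductible, €14,831 − €4,500 = €10,331 remains.
€10,331 is within the €16,975 limit, so the insurer pays €10,331.

€10,331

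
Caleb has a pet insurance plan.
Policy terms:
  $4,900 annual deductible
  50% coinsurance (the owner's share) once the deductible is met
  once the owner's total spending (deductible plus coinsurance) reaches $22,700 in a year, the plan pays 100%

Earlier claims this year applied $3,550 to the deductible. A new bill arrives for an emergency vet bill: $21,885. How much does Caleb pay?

$11,617.50

$3,550 of the $4,900 deductible is already met, leaving $1,350.
That leaves $21,885 − $1,350 = $20,535 for coinsurance.
Owner's 50% share of $20,535 is $10,267.50.
That puts the owner's cost at $1,350 + $10,267.50 = $11,617.50 before any cap.
Year-to-date out-of-pocket becomes $3,550 + $11,617.50 = $15,167.50, still under the $22,700 maximum, so no cap applies.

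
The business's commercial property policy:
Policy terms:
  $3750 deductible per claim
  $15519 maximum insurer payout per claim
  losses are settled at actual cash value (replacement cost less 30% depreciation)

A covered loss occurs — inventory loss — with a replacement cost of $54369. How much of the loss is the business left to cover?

$38850

Depreciate 30%: the covered value is $54369 × 0.7 = $38058.30.
Less the $3750 deductible: $38058.30 − $3750 = $34308.30.
$34308.30 exceeds the $15519 limit, so the insurer pays the limit: $15519.
Out of pocket: $54369 − $15519 = $38850.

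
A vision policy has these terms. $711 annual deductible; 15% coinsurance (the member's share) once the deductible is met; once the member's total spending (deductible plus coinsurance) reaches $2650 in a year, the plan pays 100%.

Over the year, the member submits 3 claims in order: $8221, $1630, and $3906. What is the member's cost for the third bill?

Bill 1, $8221: $711 finishes the deductible; $7510 goes to coinsurance; coinsurance $7510 × 15% = $1126.50. Member pays $1837.50; OOP now $1837.50.
Bill 2, $1630: deductible met; 15% of $1630 = $244.50. Member pays $244.50; OOP now $2082.
Bill 3, $3906: 15% coinsurance on $3906 = $585.90. OOP would hit $2667.90 > $2650, so the cap limits the member to $2650 − $2082 = $568.

$568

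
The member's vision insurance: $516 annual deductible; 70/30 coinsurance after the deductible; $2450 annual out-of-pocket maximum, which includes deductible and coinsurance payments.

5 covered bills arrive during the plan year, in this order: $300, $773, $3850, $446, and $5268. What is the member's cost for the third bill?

#1 ($300): entire amount goes to the deductible. Cost to member: $300. OOP to date $300.
#2 ($773): deductible takes $216, $557 remains; 30% of $557 = $167.10. Member owes $383.10 (running OOP $683.10).
#3 ($3850): deductible already satisfied, so member's share is 30% × $3850 = $1155. Member owes $1155 (running OOP $1838.10).

$1155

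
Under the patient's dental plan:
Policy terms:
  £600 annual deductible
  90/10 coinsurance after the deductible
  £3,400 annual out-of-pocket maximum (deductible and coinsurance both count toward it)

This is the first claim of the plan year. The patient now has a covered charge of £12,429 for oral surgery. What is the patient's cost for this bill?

£1,782.90

Deductible not yet touched, so the first £600 of the bill goes to the deductible.
After the £600 deductible portion, £12,429 − £600 = £11,829 is subject to coinsurance.
Patient's 10% share of £11,829 is £1,182.90.
So the patient owes £600 + £1,182.90 = £1,782.90 before any cap.
Total out-of-pocket so far would be £0 + £1,782.90 = £1,782.90, below the £3,400 cap — no reduction.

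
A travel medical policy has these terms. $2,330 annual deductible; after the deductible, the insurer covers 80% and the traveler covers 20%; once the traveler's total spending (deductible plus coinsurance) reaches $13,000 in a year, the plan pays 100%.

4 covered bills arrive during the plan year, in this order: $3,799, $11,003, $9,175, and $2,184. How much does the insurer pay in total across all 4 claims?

Claim 1 — $3,799: $2,330 finishes the deductible; $1,469 goes to coinsurance; coinsurance $1,469 × 20% = $293.80. Traveler pays $2,623.80; OOP now $2,623.80. Plan pays $3,799 − $2,623.80 = $1,175.20.
Claim 2 — $11,003: deductible met; 20% of $11,003 = $2,200.60. Cost to traveler: $2,200.60. OOP to date $4,824.40. Insurer: $11,003 − $2,200.60 = $8,802.40.
Claim 3 — $9,175: 20% coinsurance on $9,175 = $1,835. Cost to traveler: $1,835. OOP to date $6,659.40. Insurer: $9,175 − $1,835 = $7,340.
Claim 4 — $2,184: 20% coinsurance on $2,184 = $436.80. Traveler owes $436.80 (running OOP $7,096.20). Insurer: $2,184 − $436.80 = $1,747.20.
Insurer total: $1,175.20 + $8,802.40 + $7,340 + $1,747.20 = $19,064.80.

$19,064.80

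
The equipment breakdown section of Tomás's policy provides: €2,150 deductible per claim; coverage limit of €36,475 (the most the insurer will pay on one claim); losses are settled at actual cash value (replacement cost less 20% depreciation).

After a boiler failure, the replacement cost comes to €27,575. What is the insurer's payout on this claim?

€19,910

Actual cash value after 20% depreciation: €27,575 × 80% = €22,060.
Subtract the deductible: €22,060 − €2,150 = €19,910.
€19,910 is within the €36,475 limit, so the insurer pays €19,910.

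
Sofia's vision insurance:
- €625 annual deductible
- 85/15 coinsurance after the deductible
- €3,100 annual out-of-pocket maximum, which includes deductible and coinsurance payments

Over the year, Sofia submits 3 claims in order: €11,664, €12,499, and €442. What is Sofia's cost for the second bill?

€819.15

#1 (€11,664): €625 finishes the deductible; €11,039 goes to coinsurance; member's 15% is €1,655.85. Member owes €2,280.85 (running OOP €2,280.85).
#2 (€12,499): 15% coinsurance on €12,499 = €1,874.85. OOP would hit €4,155.70 > €3,100, so the cap limits the member to €3,100 − €2,280.85 = €819.15.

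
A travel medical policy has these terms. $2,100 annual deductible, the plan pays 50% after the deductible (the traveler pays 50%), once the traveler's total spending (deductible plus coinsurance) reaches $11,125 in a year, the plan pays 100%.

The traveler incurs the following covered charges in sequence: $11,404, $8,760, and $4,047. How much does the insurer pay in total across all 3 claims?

Claim 1 ($11,404): deductible takes $2,100, $9,304 remains; traveler's 50% is $4,652. Traveler owes $6,752 (running OOP $6,752). Plan pays $11,404 − $6,752 = $4,652.
Claim 2 ($8,760): deductible already satisfied, so traveler's share is 50% × $8,760 = $4,380. Adding that to $6,752 gives $11,132, past the $11,125 cap; traveler pays only $11,125 − $6,752 = $4,373. Plan pays $8,760 − $4,373 = $4,387.
Claim 3 ($4,047): 50% coinsurance on $4,047 = $2,023.50. Adding that to $11,125 gives $13,148.50, past the $11,125 cap; traveler pays only $11,125 − $11,125 = $0. Plan pays $4,047 − $0 = $4,047.
Insurer total = bills − traveler's total = $24,211 − $11,125 = $13,086.

$13,086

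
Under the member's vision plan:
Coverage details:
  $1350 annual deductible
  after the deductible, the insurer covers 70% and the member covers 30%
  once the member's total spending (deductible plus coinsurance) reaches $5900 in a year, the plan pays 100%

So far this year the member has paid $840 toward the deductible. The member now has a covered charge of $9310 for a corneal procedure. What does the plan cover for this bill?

Remaining deductible: $1350 − $840 = $510.
The remaining $8800 (= $9310 − $510) moves to coinsurance.
Coinsurance: $8800 × 30% = $2640.
That puts the member's cost at $510 + $2640 = $3150 before any cap.
Total out-of-pocket so far would be $840 + $3150 = $3990, below the $5900 cap — no reduction.
The insurer covers the remainder: $9310 − $3150 = $6160.

$6160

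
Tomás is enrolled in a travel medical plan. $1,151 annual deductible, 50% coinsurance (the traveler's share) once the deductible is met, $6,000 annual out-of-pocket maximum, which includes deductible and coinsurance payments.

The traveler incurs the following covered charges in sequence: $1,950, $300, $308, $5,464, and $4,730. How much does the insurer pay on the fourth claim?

Bill 1, $1,950: $1,151 finishes the deductible; $799 goes to coinsurance; 50% of $799 = $399.50. Cost to traveler: $1,550.50. OOP to date $1,550.50. Plan pays $1,950 − $1,550.50 = $399.50.
Bill 2, $300: deductible already satisfied, so traveler's share is 50% × $300 = $150. Traveler pays $150; OOP now $1,700.50. Plan pays $300 − $150 = $150.
Bill 3, $308: deductible already satisfied, so traveler's share is 50% × $308 = $154. Traveler pays $154; OOP now $1,854.50. Insurer: $308 − $154 = $154.
Bill 4, $5,464: deductible met; 50% of $5,464 = $2,732. Traveler pays $2,732; OOP now $4,586.50. Insurer: $5,464 − $2,732 = $2,732.

$2,732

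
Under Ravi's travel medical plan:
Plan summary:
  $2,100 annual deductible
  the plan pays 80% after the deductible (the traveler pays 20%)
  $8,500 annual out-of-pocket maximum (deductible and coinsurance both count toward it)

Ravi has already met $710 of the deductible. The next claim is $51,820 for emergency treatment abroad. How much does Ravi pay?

$710 of the $2,100 deductible is already met, leaving $1,390.
After the $1,390 deductible portion, $51,820 − $1,390 = $50,430 is subject to coinsurance.
Traveler's 20% share of $50,430 is $10,086.
So the traveler owes $1,390 + $10,086 = $11,476 before any cap.
Adding $11,476 to the $710 already spent would give $12,186, which exceeds the $8,500 cap; the traveler pays just $8,500 − $710 = $7,790.

$7,790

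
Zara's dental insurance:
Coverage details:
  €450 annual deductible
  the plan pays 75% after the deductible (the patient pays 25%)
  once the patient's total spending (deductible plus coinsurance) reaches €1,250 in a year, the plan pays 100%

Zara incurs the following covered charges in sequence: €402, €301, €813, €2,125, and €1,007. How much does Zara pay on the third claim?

€203.25

Claim 1 (€402): entire amount goes to the deductible. Cost to patient: €402. OOP to date €402.
Claim 2 (€301): €48 to deductible, leaving €253; patient's 25% is €63.25. Patient pays €111.25; OOP now €513.25.
Claim 3 (€813): 25% coinsurance on €813 = €203.25. Patient owes €203.25 (running OOP €716.50).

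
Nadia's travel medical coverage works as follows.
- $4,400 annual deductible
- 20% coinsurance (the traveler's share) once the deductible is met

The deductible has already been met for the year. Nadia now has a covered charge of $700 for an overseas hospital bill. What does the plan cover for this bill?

$560

The deductible is already satisfied, so the full bill goes to coinsurance.
20% of $700 = $140 falls to the traveler.
Insurer pays the balance: $700 − $140 = $560.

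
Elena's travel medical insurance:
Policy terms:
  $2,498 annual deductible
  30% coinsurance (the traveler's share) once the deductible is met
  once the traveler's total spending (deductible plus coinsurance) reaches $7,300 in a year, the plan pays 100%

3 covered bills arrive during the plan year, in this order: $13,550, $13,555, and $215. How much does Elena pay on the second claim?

Claim 1 ($13,550): $2,498 finishes the deductible; $11,052 goes to coinsurance; traveler's 30% is $3,315.60. Traveler owes $5,813.60 (running OOP $5,813.60).
Claim 2 ($13,555): 30% coinsurance on $13,555 = $4,066.50. Adding that to $5,813.60 gives $9,880.10, past the $7,300 cap; traveler pays only $7,300 − $5,813.60 = $1,486.40.

$1,486.40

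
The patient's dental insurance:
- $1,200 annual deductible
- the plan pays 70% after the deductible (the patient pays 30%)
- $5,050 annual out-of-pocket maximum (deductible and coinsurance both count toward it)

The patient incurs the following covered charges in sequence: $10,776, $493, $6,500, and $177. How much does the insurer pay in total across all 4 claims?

$12,896

#1 ($10,776): $1,200 finishes the deductible; $9,576 goes to coinsurance; coinsurance $9,576 × 30% = $2,872.80. Cost to patient: $4,072.80. OOP to date $4,072.80. Plan pays $10,776 − $4,072.80 = $6,703.20.
#2 ($493): 30% coinsurance on $493 = $147.90. Cost to patient: $147.90. OOP to date $4,220.70. Plan pays $493 − $147.90 = $345.10.
#3 ($6,500): deductible already satisfied, so patient's share is 30% × $6,500 = $1,950. Adding that to $4,220.70 gives $6,170.70, past the $5,050 cap; patient pays only $5,050 − $4,220.70 = $829.30. Insurer: $6,500 − $829.30 = $5,670.70.
#4 ($177): 30% coinsurance on $177 = $53.10. OOP would hit $5,103.10 > $5,050, so the cap limits the patient to $5,050 − $5,050 = $0. Insurer: $177 − $0 = $177.
Insurer total: $6,703.20 + $345.10 + $5,670.70 + $177 = $12,896.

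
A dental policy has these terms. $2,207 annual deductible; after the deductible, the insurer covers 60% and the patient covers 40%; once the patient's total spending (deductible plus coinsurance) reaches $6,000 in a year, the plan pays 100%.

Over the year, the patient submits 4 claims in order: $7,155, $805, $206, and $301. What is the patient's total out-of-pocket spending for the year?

$4,711

#1 ($7,155): $2,207 to deductible, leaving $4,948; coinsurance $4,948 × 40% = $1,979.20. Patient pays $4,186.20; OOP now $4,186.20.
#2 ($805): deductible already satisfied, so patient's share is 40% × $805 = $322. Cost to patient: $322. OOP to date $4,508.20.
#3 ($206): deductible already satisfied, so patient's share is 40% × $206 = $82.40. Patient owes $82.40 (running OOP $4,590.60).
#4 ($301): 40% coinsurance on $301 = $120.40. Patient owes $120.40 (running OOP $4,711).
Total paid by the patient: $4,186.20 + $322 + $82.40 + $120.40 = $4,711.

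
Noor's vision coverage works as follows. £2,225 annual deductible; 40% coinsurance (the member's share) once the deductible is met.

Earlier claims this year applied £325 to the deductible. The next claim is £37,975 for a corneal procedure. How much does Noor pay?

£325 of the £2,225 deductible is already met, leaving £1,900.
After the £1,900 deductible portion, £37,975 − £1,900 = £36,075 is subject to coinsurance.
40% of £36,075 = £14,430 falls to the member.
That puts the member's cost at £1,900 + £14,430 = £16,330.

£16,330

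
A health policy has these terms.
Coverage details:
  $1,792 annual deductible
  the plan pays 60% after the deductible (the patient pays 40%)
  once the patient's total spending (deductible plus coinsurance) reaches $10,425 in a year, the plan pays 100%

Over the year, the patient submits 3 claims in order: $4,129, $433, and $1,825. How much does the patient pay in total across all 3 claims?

#1 ($4,129): $1,792 to deductible, leaving $2,337; patient's 40% is $934.80. Cost to patient: $2,726.80. OOP to date $2,726.80.
#2 ($433): deductible met; 40% of $433 = $173.20. Cost to patient: $173.20. OOP to date $2,900.
#3 ($1,825): deductible met; 40% of $1,825 = $730. Cost to patient: $730. OOP to date $3,630.
Summing the patient's payments: $2,726.80 + $173.20 + $730 = $3,630.

$3,630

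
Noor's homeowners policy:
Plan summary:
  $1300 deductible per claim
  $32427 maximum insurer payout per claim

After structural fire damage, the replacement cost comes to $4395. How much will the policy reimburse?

Less the $1300 deductible: $4395 − $1300 = $3095.
That's under the $32427 cap, so the insurer reimburses the full $3095.

$3095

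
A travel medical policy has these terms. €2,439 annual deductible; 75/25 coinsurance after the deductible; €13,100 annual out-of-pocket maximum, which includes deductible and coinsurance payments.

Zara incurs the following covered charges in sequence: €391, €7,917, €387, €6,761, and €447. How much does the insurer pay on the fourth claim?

€5,070.75

Claim 1 — €391: entire amount goes to the deductible. Traveler pays €391; OOP now €391. Insurer: €391 − €391 = €0.
Claim 2 — €7,917: deductible takes €2,048, €5,869 remains; 25% of €5,869 = €1,467.25. Traveler pays €3,515.25; OOP now €3,906.25. Insurer: €7,917 − €3,515.25 = €4,401.75.
Claim 3 — €387: 25% coinsurance on €387 = €96.75. Traveler owes €96.75 (running OOP €4,003). Plan pays €387 − €96.75 = €290.25.
Claim 4 — €6,761: deductible met; 25% of €6,761 = €1,690.25. Traveler owes €1,690.25 (running OOP €5,693.25). Plan pays €6,761 − €1,690.25 = €5,070.75.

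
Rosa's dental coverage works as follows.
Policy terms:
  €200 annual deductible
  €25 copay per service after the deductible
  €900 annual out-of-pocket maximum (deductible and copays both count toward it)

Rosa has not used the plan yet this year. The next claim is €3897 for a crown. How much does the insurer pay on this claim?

Nothing has been paid toward the €200 deductible, so the first €200 of this charge is applied there.
After the €200 deductible portion, €3897 − €200 = €3697 is subject to the copay.
Copay on this service: €25.
Patient responsibility before any cap: €200 + €25 = €225.
Total out-of-pocket so far would be €0 + €225 = €225, below the €900 cap — no reduction.
The plan picks up €3897 − €225 = €3672.

€3672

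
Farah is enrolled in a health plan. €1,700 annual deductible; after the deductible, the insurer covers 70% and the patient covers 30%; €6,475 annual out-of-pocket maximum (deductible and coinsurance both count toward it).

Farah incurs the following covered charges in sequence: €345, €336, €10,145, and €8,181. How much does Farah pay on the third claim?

Bill 1, €345: all of it applies to the deductible. Patient pays €345; OOP now €345.
Bill 2, €336: all of it applies to the deductible. Patient owes €336 (running OOP €681).
Bill 3, €10,145: €1,019 to deductible, leaving €9,126; coinsurance €9,126 × 30% = €2,737.80. Patient owes €3,756.80 (running OOP €4,437.80).

€3,756.80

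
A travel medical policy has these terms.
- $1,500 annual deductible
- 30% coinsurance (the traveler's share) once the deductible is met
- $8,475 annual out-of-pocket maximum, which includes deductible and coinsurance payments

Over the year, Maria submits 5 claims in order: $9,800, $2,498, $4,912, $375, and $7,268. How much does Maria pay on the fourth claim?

Claim 1 ($9,800): $1,500 to deductible, leaving $8,300; traveler's 30% is $2,490. Traveler owes $3,990 (running OOP $3,990).
Claim 2 ($2,498): deductible already satisfied, so traveler's share is 30% × $2,498 = $749.40. Cost to traveler: $749.40. OOP to date $4,739.40.
Claim 3 ($4,912): deductible met; 30% of $4,912 = $1,473.60. Traveler pays $1,473.60; OOP now $6,213.
Claim 4 ($375): 30% coinsurance on $375 = $112.50. Cost to traveler: $112.50. OOP to date $6,325.50.

$112.50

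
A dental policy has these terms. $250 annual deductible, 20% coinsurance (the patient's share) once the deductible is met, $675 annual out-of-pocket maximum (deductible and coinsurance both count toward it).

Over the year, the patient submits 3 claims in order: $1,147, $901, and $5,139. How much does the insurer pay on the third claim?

$5,073.60

Bill 1, $1,147: $250 to deductible, leaving $897; 20% of $897 = $179.40. Cost to patient: $429.40. OOP to date $429.40. Insurer: $1,147 − $429.40 = $717.60.
Bill 2, $901: deductible met; 20% of $901 = $180.20. Cost to patient: $180.20. OOP to date $609.60. Plan pays $901 − $180.20 = $720.80.
Bill 3, $5,139: deductible already satisfied, so patient's share is 20% × $5,139 = $1,027.80. Adding that to $609.60 gives $1,637.40, past the $675 cap; patient pays only $675 − $609.60 = $65.40. Plan pays $5,139 − $65.40 = $5,073.60.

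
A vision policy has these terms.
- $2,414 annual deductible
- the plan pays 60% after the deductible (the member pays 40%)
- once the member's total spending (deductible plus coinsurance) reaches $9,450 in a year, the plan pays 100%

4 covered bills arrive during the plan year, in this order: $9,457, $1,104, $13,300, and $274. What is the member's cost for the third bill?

$3,777.20

Claim 1 — $9,457: $2,414 to deductible, leaving $7,043; member's 40% is $2,817.20. Member owes $5,231.20 (running OOP $5,231.20).
Claim 2 — $1,104: 40% coinsurance on $1,104 = $441.60. Cost to member: $441.60. OOP to date $5,672.80.
Claim 3 — $13,300: 40% coinsurance on $13,300 = $5,320. OOP would hit $10,992.80 > $9,450, so the cap limits the member to $9,450 − $5,672.80 = $3,777.20.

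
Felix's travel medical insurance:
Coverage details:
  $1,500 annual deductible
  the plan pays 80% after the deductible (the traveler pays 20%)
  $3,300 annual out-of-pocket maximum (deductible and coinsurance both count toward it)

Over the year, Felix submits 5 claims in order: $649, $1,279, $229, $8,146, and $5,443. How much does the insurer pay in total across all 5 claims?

Bill 1, $649: all of it applies to the deductible. Cost to traveler: $649. OOP to date $649. Plan pays $649 − $649 = $0.
Bill 2, $1,279: deductible takes $851, $428 remains; traveler's 20% is $85.60. Traveler pays $936.60; OOP now $1,585.60. Insurer: $1,279 − $936.60 = $342.40.
Bill 3, $229: deductible met; 20% of $229 = $45.80. Cost to traveler: $45.80. OOP to date $1,631.40. Plan pays $229 − $45.80 = $183.20.
Bill 4, $8,146: 20% coinsurance on $8,146 = $1,629.20. Cost to traveler: $1,629.20. OOP to date $3,260.60. Insurer: $8,146 − $1,629.20 = $6,516.80.
Bill 5, $5,443: deductible met; 20% of $5,443 = $1,088.60. OOP would hit $4,349.20 > $3,300, so the cap limits the traveler to $3,300 − $3,260.60 = $39.40. Insurer: $5,443 − $39.40 = $5,403.60.
Insurer total: $0 + $342.40 + $183.20 + $6,516.80 + $5,403.60 = $12,446.

$12,446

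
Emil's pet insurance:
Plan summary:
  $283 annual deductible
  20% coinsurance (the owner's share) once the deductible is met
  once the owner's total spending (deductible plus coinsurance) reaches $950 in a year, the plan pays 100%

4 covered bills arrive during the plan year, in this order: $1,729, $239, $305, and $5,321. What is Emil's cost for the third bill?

$61

Bill 1, $1,729: $283 finishes the deductible; $1,446 goes to coinsurance; coinsurance $1,446 × 20% = $289.20. Owner pays $572.20; OOP now $572.20.
Bill 2, $239: deductible already satisfied, so owner's share is 20% × $239 = $47.80. Owner owes $47.80 (running OOP $620).
Bill 3, $305: 20% coinsurance on $305 = $61. Owner owes $61 (running OOP $681).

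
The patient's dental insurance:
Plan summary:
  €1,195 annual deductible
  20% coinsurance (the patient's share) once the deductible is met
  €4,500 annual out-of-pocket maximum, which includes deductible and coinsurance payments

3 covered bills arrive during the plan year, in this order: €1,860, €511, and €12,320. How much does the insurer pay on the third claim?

Claim 1 — €1,860: €1,195 finishes the deductible; €665 goes to coinsurance; coinsurance €665 × 20% = €133. Cost to patient: €1,328. OOP to date €1,328. Insurer: €1,860 − €1,328 = €532.
Claim 2 — €511: deductible already satisfied, so patient's share is 20% × €511 = €102.20. Patient pays €102.20; OOP now €1,430.20. Insurer: €511 − €102.20 = €408.80.
Claim 3 — €12,320: deductible already satisfied, so patient's share is 20% × €12,320 = €2,464. Patient owes €2,464 (running OOP €3,894.20). Insurer: €12,320 − €2,464 = €9,856.

€9,856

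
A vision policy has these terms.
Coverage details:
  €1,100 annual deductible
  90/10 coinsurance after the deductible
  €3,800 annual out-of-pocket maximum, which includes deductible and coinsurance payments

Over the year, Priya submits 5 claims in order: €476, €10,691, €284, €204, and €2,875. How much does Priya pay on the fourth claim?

Claim 1 — €476: entire amount goes to the deductible. Cost to member: €476. OOP to date €476.
Claim 2 — €10,691: €624 finishes the deductible; €10,067 goes to coinsurance; coinsurance €10,067 × 10% = €1,006.70. Member pays €1,630.70; OOP now €2,106.70.
Claim 3 — €284: deductible already satisfied, so member's share is 10% × €284 = €28.40. Cost to member: €28.40. OOP to date €2,135.10.
Claim 4 — €204: 10% coinsurance on €204 = €20.40. Member pays €20.40; OOP now €2,155.50.

€20.40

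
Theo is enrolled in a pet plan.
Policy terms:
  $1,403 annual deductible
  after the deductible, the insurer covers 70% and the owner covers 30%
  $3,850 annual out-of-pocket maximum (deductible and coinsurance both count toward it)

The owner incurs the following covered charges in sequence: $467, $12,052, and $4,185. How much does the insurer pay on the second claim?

$8,669

Claim 1 — $467: fully absorbed by the deductible. Owner owes $467 (running OOP $467). Plan pays $467 − $467 = $0.
Claim 2 — $12,052: $936 finishes the deductible; $11,116 goes to coinsurance; owner's 30% is $3,334.80. Claim cost before the cap: $936 + $3,334.80 = $4,270.80. Adding that to $467 gives $4,737.80, past the $3,850 cap; owner pays only $3,850 − $467 = $3,383. Insurer: $12,052 − $3,383 = $8,669.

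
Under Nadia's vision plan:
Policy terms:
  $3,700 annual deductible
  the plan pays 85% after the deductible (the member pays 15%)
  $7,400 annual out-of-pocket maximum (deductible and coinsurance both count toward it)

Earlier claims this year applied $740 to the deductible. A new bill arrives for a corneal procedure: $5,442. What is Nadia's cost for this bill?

$740 of the $3,700 deductible is already met, leaving $2,960.
The remaining $2,482 (= $5,442 − $2,960) moves to coinsurance.
15% of $2,482 = $372.30 falls to the member.
So the member owes $2,960 + $372.30 = $3,332.30 before any cap.
Cumulative spending $740 + $3,332.30 = $4,072.30 stays under the $7,400 maximum.

$3,332.30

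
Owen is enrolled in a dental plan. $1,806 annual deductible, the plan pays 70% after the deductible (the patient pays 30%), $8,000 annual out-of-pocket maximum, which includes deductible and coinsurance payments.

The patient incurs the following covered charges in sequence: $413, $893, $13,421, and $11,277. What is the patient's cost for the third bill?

Bill 1, $413: all of it applies to the deductible. Cost to patient: $413. OOP to date $413.
Bill 2, $893: entire amount goes to the deductible. Cost to patient: $893. OOP to date $1,306.
Bill 3, $13,421: $500 to deductible, leaving $12,921; coinsurance $12,921 × 30% = $3,876.30. Cost to patient: $4,376.30. OOP to date $5,682.30.

$4,376.30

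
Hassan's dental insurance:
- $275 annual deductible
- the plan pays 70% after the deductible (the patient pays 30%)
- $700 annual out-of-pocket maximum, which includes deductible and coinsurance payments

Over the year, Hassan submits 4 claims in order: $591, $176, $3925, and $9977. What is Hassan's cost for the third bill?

$277.40

Claim 1 ($591): deductible takes $275, $316 remains; coinsurance $316 × 30% = $94.80. Patient pays $369.80; OOP now $369.80.
Claim 2 ($176): 30% coinsurance on $176 = $52.80. Patient pays $52.80; OOP now $422.60.
Claim 3 ($3925): deductible met; 30% of $3925 = $1177.50. Adding that to $422.60 gives $1600.10, past the $700 cap; patient pays only $700 − $422.60 = $277.40.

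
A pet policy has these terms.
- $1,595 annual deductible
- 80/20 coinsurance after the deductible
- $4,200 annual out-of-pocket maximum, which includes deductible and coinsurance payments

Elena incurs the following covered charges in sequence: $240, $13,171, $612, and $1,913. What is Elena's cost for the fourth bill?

$119.40

#1 ($240): entire amount goes to the deductible. Owner pays $240; OOP now $240.
#2 ($13,171): $1,355 finishes the deductible; $11,816 goes to coinsurance; 20% of $11,816 = $2,363.20. Cost to owner: $3,718.20. OOP to date $3,958.20.
#3 ($612): deductible already satisfied, so owner's share is 20% × $612 = $122.40. Owner owes $122.40 (running OOP $4,080.60).
#4 ($1,913): 20% coinsurance on $1,913 = $382.60. Adding that to $4,080.60 gives $4,463.20, past the $4,200 cap; owner pays only $4,200 − $4,080.60 = $119.40.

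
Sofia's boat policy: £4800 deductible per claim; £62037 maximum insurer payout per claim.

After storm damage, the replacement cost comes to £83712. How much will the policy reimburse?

£62037

Subtract the deductible: £83712 − £4800 = £78912.
The £62037 per-incident cap binds; insurer pays £62037.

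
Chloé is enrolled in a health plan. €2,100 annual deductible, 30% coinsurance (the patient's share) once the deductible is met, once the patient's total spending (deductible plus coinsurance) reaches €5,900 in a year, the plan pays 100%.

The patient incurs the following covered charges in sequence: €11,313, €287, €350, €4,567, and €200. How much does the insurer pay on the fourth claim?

Claim 1 (€11,313): deductible takes €2,100, €9,213 remains; 30% of €9,213 = €2,763.90. Patient pays €4,863.90; OOP now €4,863.90. Insurer: €11,313 − €4,863.90 = €6,449.10.
Claim 2 (€287): deductible already satisfied, so patient's share is 30% × €287 = €86.10. Patient owes €86.10 (running OOP €4,950). Plan pays €287 − €86.10 = €200.90.
Claim 3 (€350): 30% coinsurance on €350 = €105. Patient pays €105; OOP now €5,055. Insurer: €350 − €105 = €245.
Claim 4 (€4,567): deductible met; 30% of €4,567 = €1,370.10. OOP would hit €6,425.10 > €5,900, so the cap limits the patient to €5,900 − €5,055 = €845. Plan pays €4,567 − €845 = €3,722.

€3,722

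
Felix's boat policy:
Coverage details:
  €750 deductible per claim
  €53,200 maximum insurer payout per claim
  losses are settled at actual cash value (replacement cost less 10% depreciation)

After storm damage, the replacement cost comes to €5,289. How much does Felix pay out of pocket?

€1,278.90

Depreciate 10%: the covered value is €5,289 × 0.9 = €4,760.10.
Less the €750 deductible: €4,760.10 − €750 = €4,010.10.
That's under the €53,200 cap, so the insurer reimburses the full €4,010.10.
Owner's share is the uncovered remainder: €5,289 − €4,010.10 = €1,278.90.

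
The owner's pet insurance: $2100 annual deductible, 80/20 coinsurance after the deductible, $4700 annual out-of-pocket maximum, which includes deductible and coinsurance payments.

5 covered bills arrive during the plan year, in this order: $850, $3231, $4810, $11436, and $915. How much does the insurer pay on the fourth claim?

$10194.20

Claim 1 ($850): all of it applies to the deductible. Owner owes $850 (running OOP $850). Plan pays $850 − $850 = $0.
Claim 2 ($3231): deductible takes $1250, $1981 remains; owner's 20% is $396.20. Cost to owner: $1646.20. OOP to date $2496.20. Insurer: $3231 − $1646.20 = $1584.80.
Claim 3 ($4810): 20% coinsurance on $4810 = $962. Owner owes $962 (running OOP $3458.20). Insurer: $4810 − $962 = $3848.
Claim 4 ($11436): deductible met; 20% of $11436 = $2287.20. Adding that to $3458.20 gives $5745.40, past the $4700 cap; owner pays only $4700 − $3458.20 = $1241.80. Insurer: $11436 − $1241.80 = $10194.20.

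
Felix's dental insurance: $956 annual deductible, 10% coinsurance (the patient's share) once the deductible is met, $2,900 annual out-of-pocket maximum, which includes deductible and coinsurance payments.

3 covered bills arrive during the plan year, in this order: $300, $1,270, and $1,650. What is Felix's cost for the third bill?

$165

Claim 1 — $300: all of it applies to the deductible. Cost to patient: $300. OOP to date $300.
Claim 2 — $1,270: deductible takes $656, $614 remains; 10% of $614 = $61.40. Patient owes $717.40 (running OOP $1,017.40).
Claim 3 — $1,650: deductible already satisfied, so patient's share is 10% × $1,650 = $165. Patient pays $165; OOP now $1,182.40.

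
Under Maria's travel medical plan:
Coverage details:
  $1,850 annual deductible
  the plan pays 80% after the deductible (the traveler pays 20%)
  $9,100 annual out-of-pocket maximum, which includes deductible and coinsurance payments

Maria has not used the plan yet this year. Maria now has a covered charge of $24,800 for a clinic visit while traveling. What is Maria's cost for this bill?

$6,440

Deductible not yet touched, so the first $1,850 of the bill goes to the deductible.
After the $1,850 deductible portion, $24,800 − $1,850 = $22,950 is subject to coinsurance.
20% of $22,950 = $4,590 falls to the traveler.
So the traveler owes $1,850 + $4,590 = $6,440 before any cap.
Year-to-date out-of-pocket becomes $0 + $6,440 = $6,440, still under the $9,100 maximum, so no cap applies.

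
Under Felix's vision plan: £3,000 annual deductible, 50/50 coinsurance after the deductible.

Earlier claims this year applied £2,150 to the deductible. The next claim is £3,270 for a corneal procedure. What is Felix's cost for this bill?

£2,150 of the £3,000 deductible is already met, leaving £850.
After the £850 deductible portion, £3,270 − £850 = £2,420 is subject to coinsurance.
Coinsurance: £2,420 × 50% = £1,210.
So the member owes £850 + £1,210 = £2,060.

£2,060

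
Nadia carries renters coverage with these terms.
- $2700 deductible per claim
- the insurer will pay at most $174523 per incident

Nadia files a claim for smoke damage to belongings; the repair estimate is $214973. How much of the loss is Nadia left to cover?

$40450

After the deductible, $214973 − $2700 = $212273 remains.
$212273 exceeds the $174523 limit, so the insurer pays the limit: $174523.
Out of pocket: $214973 − $174523 = $40450.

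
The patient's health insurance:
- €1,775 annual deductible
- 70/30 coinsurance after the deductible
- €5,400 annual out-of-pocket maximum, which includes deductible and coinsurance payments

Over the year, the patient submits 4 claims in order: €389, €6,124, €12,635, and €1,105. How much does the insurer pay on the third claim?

€10,431.40

#1 (€389): all of it applies to the deductible. Cost to patient: €389. OOP to date €389. Insurer: €389 − €389 = €0.
#2 (€6,124): deductible takes €1,386, €4,738 remains; coinsurance €4,738 × 30% = €1,421.40. Cost to patient: €2,807.40. OOP to date €3,196.40. Plan pays €6,124 − €2,807.40 = €3,316.60.
#3 (€12,635): 30% coinsurance on €12,635 = €3,790.50. OOP would hit €6,986.90 > €5,400, so the cap limits the patient to €5,400 − €3,196.40 = €2,203.60. Insurer: €12,635 − €2,203.60 = €10,431.40.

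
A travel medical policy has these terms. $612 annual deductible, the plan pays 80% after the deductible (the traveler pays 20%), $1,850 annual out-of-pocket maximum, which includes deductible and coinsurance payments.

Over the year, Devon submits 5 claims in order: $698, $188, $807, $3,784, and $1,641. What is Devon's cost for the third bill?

Claim 1 — $698: $612 finishes the deductible; $86 goes to coinsurance; 20% of $86 = $17.20. Traveler owes $629.20 (running OOP $629.20).
Claim 2 — $188: 20% coinsurance on $188 = $37.60. Traveler pays $37.60; OOP now $666.80.
Claim 3 — $807: deductible met; 20% of $807 = $161.40. Traveler pays $161.40; OOP now $828.20.

$161.40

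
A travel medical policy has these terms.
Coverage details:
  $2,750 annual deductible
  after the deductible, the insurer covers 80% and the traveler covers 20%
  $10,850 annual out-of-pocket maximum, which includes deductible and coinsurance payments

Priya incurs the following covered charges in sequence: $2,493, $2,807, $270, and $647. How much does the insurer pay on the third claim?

$216

Claim 1 — $2,493: all of it applies to the deductible. Traveler pays $2,493; OOP now $2,493. Insurer: $2,493 − $2,493 = $0.
Claim 2 — $2,807: deductible takes $257, $2,550 remains; coinsurance $2,550 × 20% = $510. Traveler pays $767; OOP now $3,260. Plan pays $2,807 − $767 = $2,040.
Claim 3 — $270: deductible met; 20% of $270 = $54. Traveler pays $54; OOP now $3,314. Insurer: $270 − $54 = $216.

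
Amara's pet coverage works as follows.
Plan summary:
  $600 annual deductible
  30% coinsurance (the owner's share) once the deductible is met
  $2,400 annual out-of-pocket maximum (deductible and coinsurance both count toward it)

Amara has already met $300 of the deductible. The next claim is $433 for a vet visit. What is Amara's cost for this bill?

$339.90

Remaining deductible: $600 − $300 = $300.
The remaining $133 (= $433 − $300) moves to coinsurance.
Owner's 30% share of $133 is $39.90.
That puts the owner's cost at $300 + $39.90 = $339.90 before any cap.
Total out-of-pocket so far would be $300 + $339.90 = $639.90, below the $2,400 cap — no reduction.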